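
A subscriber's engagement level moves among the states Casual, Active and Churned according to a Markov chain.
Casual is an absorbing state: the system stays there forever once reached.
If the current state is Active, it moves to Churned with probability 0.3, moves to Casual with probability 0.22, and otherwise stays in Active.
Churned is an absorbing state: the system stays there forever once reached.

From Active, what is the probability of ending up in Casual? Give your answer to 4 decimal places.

Let h(s) be the probability of absorption at Casual starting from transient state s. Then h(Casual) = 1 and h(Churned) = 0. By first-step analysis:
h(Active) = 0.22·1 + 0.48·h(Active) + 0.3·0
Solving: h(Active) = 0.4231.
Starting from Active, the probability is 0.4231.

0.4231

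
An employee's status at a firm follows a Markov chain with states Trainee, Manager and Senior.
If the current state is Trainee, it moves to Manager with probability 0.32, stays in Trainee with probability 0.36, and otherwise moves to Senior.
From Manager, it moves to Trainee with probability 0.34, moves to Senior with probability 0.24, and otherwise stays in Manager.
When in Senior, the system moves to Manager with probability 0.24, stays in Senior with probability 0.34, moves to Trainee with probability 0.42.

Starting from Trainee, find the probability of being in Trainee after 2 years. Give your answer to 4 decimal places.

0.3728

Sum over the intermediate state after 1 year:
P = P(Trainee→Trainee)·P(Trainee→Trainee) + P(Trainee→Manager)·P(Manager→Trainee) + P(Trainee→Senior)·P(Senior→Trainee)
  = 0.36×0.36 + 0.32×0.34 + 0.32×0.42
  = 0.1296 + 0.1088 + 0.1344 = 0.3728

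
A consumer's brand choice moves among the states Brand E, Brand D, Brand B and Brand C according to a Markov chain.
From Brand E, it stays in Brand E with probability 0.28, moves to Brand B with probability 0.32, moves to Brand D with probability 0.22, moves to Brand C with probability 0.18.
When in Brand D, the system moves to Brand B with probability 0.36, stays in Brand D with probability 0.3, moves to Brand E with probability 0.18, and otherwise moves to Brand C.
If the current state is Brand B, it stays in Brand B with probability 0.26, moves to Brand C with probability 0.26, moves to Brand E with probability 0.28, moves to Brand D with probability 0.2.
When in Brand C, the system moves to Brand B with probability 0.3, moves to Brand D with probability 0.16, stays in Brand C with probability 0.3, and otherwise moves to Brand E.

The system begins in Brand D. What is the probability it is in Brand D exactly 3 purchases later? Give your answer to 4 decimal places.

0.2187

Propagate the distribution vector 3 purchases from Brand D.
After 0 purchases: (0.0000, 1.0000, 0.0000, 0.0000)
After 1 purchase: (0.1800, 0.3000, 0.3600, 0.1600)
After 2 purchases: (0.2436, 0.2272, 0.3072, 0.2220)
After 3 purchases: (0.2484, 0.2187, 0.3062, 0.2267)
P(in Brand D after 3 purchases) = 0.2187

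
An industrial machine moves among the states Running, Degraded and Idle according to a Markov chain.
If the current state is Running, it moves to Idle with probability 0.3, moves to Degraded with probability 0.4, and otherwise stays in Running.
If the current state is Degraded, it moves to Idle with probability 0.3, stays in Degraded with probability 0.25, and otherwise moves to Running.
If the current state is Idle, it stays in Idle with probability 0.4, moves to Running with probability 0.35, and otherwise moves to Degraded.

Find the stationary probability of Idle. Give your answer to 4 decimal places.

0.3333

Let the stationary distribution be π with π = πP and π_1 + π_2 + π_3 = 1.
π_1 = 0.3·π_1 + 0.45·π_2 + 0.35·π_3
π_2 = 0.4·π_1 + 0.25·π_2 + 0.25·π_3
Solving with the normalization constraint gives π = (0.3623, 0.3043, 0.3333).
So the stationary probability of Idle is 0.3333.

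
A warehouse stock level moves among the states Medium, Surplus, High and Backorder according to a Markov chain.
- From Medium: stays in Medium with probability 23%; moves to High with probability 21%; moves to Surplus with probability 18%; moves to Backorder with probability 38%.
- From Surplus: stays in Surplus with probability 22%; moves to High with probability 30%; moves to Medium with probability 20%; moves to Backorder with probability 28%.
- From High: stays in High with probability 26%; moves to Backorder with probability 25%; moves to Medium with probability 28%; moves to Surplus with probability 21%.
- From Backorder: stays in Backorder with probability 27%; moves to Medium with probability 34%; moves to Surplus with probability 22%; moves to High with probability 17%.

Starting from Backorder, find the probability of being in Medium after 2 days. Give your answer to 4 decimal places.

Propagate the distribution vector 2 days from Backorder.
After 0 days: (0.0000, 0.0000, 0.0000, 1.0000)
After 1 day: (0.3400, 0.2200, 0.1700, 0.2700)
After 2 days: (0.2616, 0.2047, 0.2275, 0.3062)
P(in Medium after 2 days) = 0.2616

0.2616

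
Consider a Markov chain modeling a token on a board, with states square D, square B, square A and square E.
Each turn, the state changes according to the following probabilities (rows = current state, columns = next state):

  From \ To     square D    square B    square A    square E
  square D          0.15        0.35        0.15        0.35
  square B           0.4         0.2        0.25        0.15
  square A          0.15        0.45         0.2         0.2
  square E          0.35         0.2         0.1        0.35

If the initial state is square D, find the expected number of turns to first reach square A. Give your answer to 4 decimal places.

6.1836

Let t(s) be the expected number of turns to first reach square A from state s, with t(square A) = 0. Conditioning on the first turn:
t(square D) = 1 + 0.15·t(square D) + 0.35·t(square B) + 0.35·t(square E)
t(square B) = 1 + 0.4·t(square D) + 0.2·t(square B) + 0.15·t(square E)
t(square E) = 1 + 0.35·t(square D) + 0.2·t(square B) + 0.35·t(square E)
Solving: t(square D) = 6.1836, t(square B) = 5.5763, t(square E) = 6.5839.
Expected turns from square D to square A: 6.1836.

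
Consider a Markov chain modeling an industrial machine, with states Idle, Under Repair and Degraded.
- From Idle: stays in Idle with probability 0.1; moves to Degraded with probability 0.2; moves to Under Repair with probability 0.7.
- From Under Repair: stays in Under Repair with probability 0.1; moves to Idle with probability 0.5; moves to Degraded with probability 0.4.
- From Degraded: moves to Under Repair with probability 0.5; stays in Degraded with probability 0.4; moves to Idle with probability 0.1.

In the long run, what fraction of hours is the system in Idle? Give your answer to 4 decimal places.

Let the stationary distribution be π with π = πP and π_1 + π_2 + π_3 = 1.
π_1 = 0.1·π_1 + 0.5·π_2 + 0.1·π_3
π_2 = 0.7·π_1 + 0.1·π_2 + 0.5·π_3
Solving with the normalization constraint gives π = (0.2576, 0.3939, 0.3485).
So the stationary probability of Idle is 0.2576.

0.2576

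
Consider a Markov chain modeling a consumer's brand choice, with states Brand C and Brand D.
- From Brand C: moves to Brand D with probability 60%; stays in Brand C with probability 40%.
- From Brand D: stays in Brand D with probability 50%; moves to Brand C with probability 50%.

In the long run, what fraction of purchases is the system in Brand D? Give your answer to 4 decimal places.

Let the stationary distribution be π with π = πP and π_1 + π_2 = 1.
π_1 = 0.4·π_1 + 0.5·π_2
Solving with the normalization constraint gives π = (0.4545, 0.5455).
So the stationary probability of Brand D is 0.5455.

0.5455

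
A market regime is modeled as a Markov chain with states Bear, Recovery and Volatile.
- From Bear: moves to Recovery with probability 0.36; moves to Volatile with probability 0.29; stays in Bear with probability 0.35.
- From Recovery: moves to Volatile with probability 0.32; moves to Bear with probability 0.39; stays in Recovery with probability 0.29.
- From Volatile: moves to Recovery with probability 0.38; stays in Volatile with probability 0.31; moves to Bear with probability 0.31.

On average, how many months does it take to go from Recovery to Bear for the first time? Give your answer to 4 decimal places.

2.7423

Let t(s) be the expected number of months to first reach Bear from state s, with t(Bear) = 0. Conditioning on the first month:
t(Recovery) = 1 + 0.29·t(Recovery) + 0.32·t(Volatile)
t(Volatile) = 1 + 0.38·t(Recovery) + 0.31·t(Volatile)
Solving: t(Recovery) = 2.7423, t(Volatile) = 2.9595.
Expected months from Recovery to Bear: 2.7423.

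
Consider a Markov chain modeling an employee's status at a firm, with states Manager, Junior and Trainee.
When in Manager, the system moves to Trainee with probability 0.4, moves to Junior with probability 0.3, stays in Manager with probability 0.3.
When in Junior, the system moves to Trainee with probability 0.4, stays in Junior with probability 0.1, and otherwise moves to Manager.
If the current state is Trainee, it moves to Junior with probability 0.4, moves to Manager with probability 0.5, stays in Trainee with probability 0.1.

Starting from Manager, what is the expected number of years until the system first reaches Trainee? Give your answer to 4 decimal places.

2.5000

Let t(s) be the expected number of years to first reach Trainee from state s, with t(Trainee) = 0. Conditioning on the first year:
t(Manager) = 1 + 0.3·t(Manager) + 0.3·t(Junior)
t(Junior) = 1 + 0.5·t(Manager) + 0.1·t(Junior)
Solving: t(Manager) = 2.5000, t(Junior) = 2.5000.
Expected years from Manager to Trainee: 2.5000.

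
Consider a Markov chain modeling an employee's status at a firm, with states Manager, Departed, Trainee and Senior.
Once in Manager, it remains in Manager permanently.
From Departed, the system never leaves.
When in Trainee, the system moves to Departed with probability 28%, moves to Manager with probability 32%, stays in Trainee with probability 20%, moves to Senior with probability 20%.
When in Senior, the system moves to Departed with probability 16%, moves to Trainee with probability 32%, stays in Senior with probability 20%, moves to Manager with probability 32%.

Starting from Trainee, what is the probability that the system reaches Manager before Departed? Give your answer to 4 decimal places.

0.5556

Let h(s) be the probability of absorption at Manager starting from transient state s. Then h(Manager) = 1 and h(Departed) = 0. By first-step analysis:
h(Trainee) = 0.32·1 + 0.28·0 + 0.2·h(Trainee) + 0.2·h(Senior)
h(Senior) = 0.32·1 + 0.16·0 + 0.32·h(Trainee) + 0.2·h(Senior)
Solving: h(Trainee) = 0.5556, h(Senior) = 0.6222.
Starting from Trainee, the probability is 0.5556.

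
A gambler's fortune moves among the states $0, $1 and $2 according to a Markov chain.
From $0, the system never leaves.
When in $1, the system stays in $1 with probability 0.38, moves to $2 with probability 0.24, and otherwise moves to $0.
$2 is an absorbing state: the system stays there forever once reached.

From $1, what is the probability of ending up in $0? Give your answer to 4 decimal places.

Let h(s) be the probability of absorption at $0 starting from transient state s. Then h($0) = 1 and h($2) = 0. By first-step analysis:
h($1) = 0.38·1 + 0.38·h($1) + 0.24·0
Solving: h($1) = 0.6129.
Starting from $1, the probability is 0.6129.

0.6129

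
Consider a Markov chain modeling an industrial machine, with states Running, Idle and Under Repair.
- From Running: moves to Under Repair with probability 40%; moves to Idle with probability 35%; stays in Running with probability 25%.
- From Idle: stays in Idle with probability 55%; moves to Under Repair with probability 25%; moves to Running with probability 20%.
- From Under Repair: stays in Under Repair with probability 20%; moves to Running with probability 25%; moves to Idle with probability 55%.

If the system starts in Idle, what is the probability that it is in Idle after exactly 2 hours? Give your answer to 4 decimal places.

0.5100

Sum over the intermediate state after 1 hour:
P = P(Idle→Running)·P(Running→Idle) + P(Idle→Idle)·P(Idle→Idle) + P(Idle→Under Repair)·P(Under Repair→Idle)
  = 0.2×0.35 + 0.55×0.55 + 0.25×0.55
  = 0.0700 + 0.3025 + 0.1375 = 0.5100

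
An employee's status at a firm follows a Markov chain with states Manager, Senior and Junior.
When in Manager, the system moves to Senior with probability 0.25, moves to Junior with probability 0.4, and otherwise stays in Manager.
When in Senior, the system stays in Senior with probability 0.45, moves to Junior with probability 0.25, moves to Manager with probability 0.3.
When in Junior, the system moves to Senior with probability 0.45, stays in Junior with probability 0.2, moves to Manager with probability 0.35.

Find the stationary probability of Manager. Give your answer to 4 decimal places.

Let the stationary distribution be π with π = πP and π_1 + π_2 + π_3 = 1.
π_1 = 0.35·π_1 + 0.3·π_2 + 0.35·π_3
π_2 = 0.25·π_1 + 0.45·π_2 + 0.45·π_3
Solving with the normalization constraint gives π = (0.3308, 0.3838, 0.2854).
So the stationary probability of Manager is 0.3308.

0.3308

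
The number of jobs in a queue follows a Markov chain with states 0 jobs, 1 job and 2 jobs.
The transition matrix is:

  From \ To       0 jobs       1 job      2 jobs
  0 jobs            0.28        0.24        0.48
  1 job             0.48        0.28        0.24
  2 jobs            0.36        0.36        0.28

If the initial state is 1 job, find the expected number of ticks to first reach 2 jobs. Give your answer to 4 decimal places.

2.9762

Let t(s) be the expected number of ticks to first reach 2 jobs from state s, with t(2 jobs) = 0. Conditioning on the first tick:
t(0 jobs) = 1 + 0.28·t(0 jobs) + 0.24·t(1 job)
t(1 job) = 1 + 0.48·t(0 jobs) + 0.28·t(1 job)
Solving: t(0 jobs) = 2.3810, t(1 job) = 2.9762.
Expected ticks from 1 job to 2 jobs: 2.9762.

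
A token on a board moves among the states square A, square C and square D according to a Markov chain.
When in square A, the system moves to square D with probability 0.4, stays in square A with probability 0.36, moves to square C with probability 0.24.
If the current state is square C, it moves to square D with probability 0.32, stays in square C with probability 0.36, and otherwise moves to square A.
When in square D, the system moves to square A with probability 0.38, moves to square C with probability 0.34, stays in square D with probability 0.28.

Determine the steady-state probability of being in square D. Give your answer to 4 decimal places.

Let the stationary distribution be π with π = πP and π_1 + π_2 + π_3 = 1.
π_1 = 0.36·π_1 + 0.32·π_2 + 0.38·π_3
π_2 = 0.24·π_1 + 0.36·π_2 + 0.34·π_3
Solving with the normalization constraint gives π = (0.3543, 0.3108, 0.3349).
So the stationary probability of square D is 0.3349.

0.3349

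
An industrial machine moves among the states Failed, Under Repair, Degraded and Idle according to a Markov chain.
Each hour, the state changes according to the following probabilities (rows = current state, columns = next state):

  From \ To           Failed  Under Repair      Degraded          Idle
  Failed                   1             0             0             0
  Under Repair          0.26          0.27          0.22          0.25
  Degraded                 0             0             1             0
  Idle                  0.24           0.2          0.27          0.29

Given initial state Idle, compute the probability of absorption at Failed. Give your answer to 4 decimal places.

0.4852

Let h(s) be the probability of absorption at Failed starting from transient state s. Then h(Failed) = 1 and h(Degraded) = 0. By first-step analysis:
h(Under Repair) = 0.26·1 + 0.27·h(Under Repair) + 0.22·0 + 0.25·h(Idle)
h(Idle) = 0.24·1 + 0.2·h(Under Repair) + 0.27·0 + 0.29·h(Idle)
Solving: h(Under Repair) = 0.5223, h(Idle) = 0.4852.
Starting from Idle, the probability is 0.4852.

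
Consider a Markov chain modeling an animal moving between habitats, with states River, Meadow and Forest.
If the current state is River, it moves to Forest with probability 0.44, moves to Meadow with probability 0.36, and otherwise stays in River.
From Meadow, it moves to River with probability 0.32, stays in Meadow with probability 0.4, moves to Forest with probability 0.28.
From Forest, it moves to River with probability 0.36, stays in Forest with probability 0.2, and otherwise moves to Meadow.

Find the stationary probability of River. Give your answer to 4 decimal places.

Let the stationary distribution be π with π = πP and π_1 + π_2 + π_3 = 1.
π_1 = 0.2·π_1 + 0.32·π_2 + 0.36·π_3
π_2 = 0.36·π_1 + 0.4·π_2 + 0.44·π_3
Solving with the normalization constraint gives π = (0.2965, 0.4003, 0.3032).
So the stationary probability of River is 0.2965.

0.2965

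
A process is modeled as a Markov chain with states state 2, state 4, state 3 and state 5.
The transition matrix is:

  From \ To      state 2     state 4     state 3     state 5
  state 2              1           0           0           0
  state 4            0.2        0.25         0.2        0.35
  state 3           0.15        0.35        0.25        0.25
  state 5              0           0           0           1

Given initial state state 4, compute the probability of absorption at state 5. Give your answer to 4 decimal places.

0.6345

Let h(s) be the probability of absorption at state 5 starting from transient state s. Then h(state 5) = 1 and h(state 2) = 0. By first-step analysis:
h(state 4) = 0.2·0 + 0.25·h(state 4) + 0.2·h(state 3) + 0.35·1
h(state 3) = 0.15·0 + 0.35·h(state 4) + 0.25·h(state 3) + 0.25·1
Solving: h(state 4) = 0.6345, h(state 3) = 0.6294.
Starting from state 4, the probability is 0.6345.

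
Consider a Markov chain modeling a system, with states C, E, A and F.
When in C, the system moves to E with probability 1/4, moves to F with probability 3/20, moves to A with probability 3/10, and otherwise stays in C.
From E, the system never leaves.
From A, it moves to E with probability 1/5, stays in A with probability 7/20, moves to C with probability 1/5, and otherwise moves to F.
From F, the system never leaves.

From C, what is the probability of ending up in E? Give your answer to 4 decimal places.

Let h(s) be the probability of absorption at E starting from transient state s. Then h(E) = 1 and h(F) = 0. By first-step analysis:
h(C) = 0.3·h(C) + 0.25·1 + 0.3·h(A) + 0.15·0
h(A) = 0.2·h(C) + 0.2·1 + 0.35·h(A) + 0.25·0
Solving: h(C) = 0.5633, h(A) = 0.4810.
Starting from C, the probability is 0.5633.

0.5633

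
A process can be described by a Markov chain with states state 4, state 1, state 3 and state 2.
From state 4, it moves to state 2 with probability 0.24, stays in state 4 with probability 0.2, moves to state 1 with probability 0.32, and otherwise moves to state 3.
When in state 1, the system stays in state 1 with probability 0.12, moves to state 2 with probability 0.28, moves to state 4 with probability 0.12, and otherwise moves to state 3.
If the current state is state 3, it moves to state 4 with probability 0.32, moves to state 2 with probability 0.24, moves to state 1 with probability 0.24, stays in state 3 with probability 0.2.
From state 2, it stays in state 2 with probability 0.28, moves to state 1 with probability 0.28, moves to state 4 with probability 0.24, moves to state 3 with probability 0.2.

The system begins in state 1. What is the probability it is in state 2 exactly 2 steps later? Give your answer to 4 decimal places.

Propagate the distribution vector 2 steps from state 1.
After 0 steps: (0.0000, 1.0000, 0.0000, 0.0000)
After 1 step: (0.1200, 0.1200, 0.4800, 0.2800)
After 2 steps: (0.2592, 0.2464, 0.2384, 0.2560)
P(in state 2 after 2 steps) = 0.2560

0.2560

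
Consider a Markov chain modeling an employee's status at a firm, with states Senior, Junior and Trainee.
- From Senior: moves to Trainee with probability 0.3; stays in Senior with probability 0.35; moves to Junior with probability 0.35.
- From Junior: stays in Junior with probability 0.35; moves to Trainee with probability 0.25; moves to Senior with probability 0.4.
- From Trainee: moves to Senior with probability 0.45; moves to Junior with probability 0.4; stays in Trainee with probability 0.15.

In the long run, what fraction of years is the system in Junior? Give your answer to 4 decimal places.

0.3623

Let the stationary distribution be π with π = πP and π_1 + π_2 + π_3 = 1.
π_1 = 0.35·π_1 + 0.4·π_2 + 0.45·π_3
π_2 = 0.35·π_1 + 0.35·π_2 + 0.4·π_3
Solving with the normalization constraint gives π = (0.3926, 0.3623, 0.2451).
So the stationary probability of Junior is 0.3623.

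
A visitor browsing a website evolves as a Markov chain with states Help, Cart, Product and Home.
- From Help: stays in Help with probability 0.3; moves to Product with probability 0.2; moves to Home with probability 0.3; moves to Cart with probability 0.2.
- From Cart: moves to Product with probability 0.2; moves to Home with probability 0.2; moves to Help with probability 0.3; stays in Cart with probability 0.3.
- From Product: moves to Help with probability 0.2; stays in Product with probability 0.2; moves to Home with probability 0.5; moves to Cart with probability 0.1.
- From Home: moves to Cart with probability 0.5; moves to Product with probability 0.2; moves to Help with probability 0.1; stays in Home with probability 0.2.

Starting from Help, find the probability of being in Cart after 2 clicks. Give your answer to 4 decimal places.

Propagate the distribution vector 2 clicks from Help.
After 0 clicks: (1.0000, 0.0000, 0.0000, 0.0000)
After 1 click: (0.3000, 0.2000, 0.2000, 0.3000)
After 2 clicks: (0.2200, 0.2900, 0.2000, 0.2900)
P(in Cart after 2 clicks) = 0.2900

0.2900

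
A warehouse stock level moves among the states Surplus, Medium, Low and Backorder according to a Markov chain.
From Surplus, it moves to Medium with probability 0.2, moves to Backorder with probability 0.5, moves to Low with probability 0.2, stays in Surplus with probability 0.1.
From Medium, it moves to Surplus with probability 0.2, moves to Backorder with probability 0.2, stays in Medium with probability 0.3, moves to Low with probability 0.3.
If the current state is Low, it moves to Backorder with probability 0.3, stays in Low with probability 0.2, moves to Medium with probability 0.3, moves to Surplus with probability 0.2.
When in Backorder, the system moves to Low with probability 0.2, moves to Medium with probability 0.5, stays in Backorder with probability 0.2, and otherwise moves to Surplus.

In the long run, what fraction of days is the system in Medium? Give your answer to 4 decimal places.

0.3384

Let the stationary distribution be π with π = πP and π_1 + π_2 + π_3 + π_4 = 1.
π_1 = 0.1·π_1 + 0.2·π_2 + 0.2·π_3 + 0.1·π_4
π_2 = 0.2·π_1 + 0.3·π_2 + 0.3·π_3 + 0.5·π_4
π_3 = 0.2·π_1 + 0.3·π_2 + 0.2·π_3 + 0.2·π_4
Solving with the normalization constraint gives π = (0.1572, 0.3384, 0.2338, 0.2706).
So the stationary probability of Medium is 0.3384.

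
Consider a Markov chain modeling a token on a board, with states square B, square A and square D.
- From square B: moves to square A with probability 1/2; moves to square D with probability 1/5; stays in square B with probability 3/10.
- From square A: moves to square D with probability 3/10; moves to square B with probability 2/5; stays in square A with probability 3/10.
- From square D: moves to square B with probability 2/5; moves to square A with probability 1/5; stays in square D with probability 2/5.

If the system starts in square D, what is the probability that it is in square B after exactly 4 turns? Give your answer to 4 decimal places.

Propagate the distribution vector 4 turns from square D.
After 0 turns: (0.0000, 0.0000, 1.0000)
After 1 turn: (0.4000, 0.2000, 0.4000)
After 2 turns: (0.3600, 0.3400, 0.3000)
After 3 turns: (0.3640, 0.3420, 0.2940)
After 4 turns: (0.3636, 0.3434, 0.2930)
P(in square B after 4 turns) = 0.3636

0.3636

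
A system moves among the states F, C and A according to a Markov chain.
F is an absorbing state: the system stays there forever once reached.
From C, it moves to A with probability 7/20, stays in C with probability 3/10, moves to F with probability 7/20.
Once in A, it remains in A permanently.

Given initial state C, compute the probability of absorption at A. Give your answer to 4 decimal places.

Let h(s) be the probability of absorption at A starting from transient state s. Then h(A) = 1 and h(F) = 0. By first-step analysis:
h(C) = 0.35·0 + 0.3·h(C) + 0.35·1
Solving: h(C) = 0.5000.
Starting from C, the probability is 0.5000.

0.5000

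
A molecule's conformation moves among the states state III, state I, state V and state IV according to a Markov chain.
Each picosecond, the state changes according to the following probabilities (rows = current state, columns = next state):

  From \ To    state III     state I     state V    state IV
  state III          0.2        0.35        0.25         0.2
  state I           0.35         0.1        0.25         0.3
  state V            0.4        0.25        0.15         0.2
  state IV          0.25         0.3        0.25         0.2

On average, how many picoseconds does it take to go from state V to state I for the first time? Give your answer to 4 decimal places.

Let t(s) be the expected number of picoseconds to first reach state I from state s, with t(state I) = 0. Conditioning on the first picosecond:
t(state III) = 1 + 0.2·t(state III) + 0.25·t(state V) + 0.2·t(state IV)
t(state V) = 1 + 0.4·t(state III) + 0.15·t(state V) + 0.2·t(state IV)
t(state IV) = 1 + 0.25·t(state III) + 0.25·t(state V) + 0.2·t(state IV)
Solving: t(state III) = 3.1519, t(state V) = 3.4384, t(state IV) = 3.3095.
Expected picoseconds from state V to state I: 3.4384.

3.4384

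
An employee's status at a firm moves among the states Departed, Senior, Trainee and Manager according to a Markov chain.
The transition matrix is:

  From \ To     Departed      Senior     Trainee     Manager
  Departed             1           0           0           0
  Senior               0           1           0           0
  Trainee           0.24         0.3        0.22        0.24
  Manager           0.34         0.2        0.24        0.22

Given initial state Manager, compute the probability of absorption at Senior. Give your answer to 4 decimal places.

0.4139

Let h(s) be the probability of absorption at Senior starting from transient state s. Then h(Senior) = 1 and h(Departed) = 0. By first-step analysis:
h(Trainee) = 0.24·0 + 0.3·1 + 0.22·h(Trainee) + 0.24·h(Manager)
h(Manager) = 0.34·0 + 0.2·1 + 0.24·h(Trainee) + 0.22·h(Manager)
Solving: h(Trainee) = 0.5120, h(Manager) = 0.4139.
Starting from Manager, the probability is 0.4139.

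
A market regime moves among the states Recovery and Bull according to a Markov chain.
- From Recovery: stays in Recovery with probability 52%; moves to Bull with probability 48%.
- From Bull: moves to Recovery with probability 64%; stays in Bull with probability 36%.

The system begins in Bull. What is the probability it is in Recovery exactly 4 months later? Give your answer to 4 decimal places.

Propagate the distribution vector 4 months from Bull.
After 0 months: (0.0000, 1.0000)
After 1 month: (0.6400, 0.3600)
After 2 months: (0.5632, 0.4368)
After 3 months: (0.5724, 0.4276)
After 4 months: (0.5713, 0.4287)
P(in Recovery after 4 months) = 0.5713

0.5713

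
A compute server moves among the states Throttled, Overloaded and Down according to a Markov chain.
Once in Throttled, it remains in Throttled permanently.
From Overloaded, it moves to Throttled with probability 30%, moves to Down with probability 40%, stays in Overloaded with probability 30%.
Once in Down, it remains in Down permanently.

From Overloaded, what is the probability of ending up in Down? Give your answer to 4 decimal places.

Let h(s) be the probability of absorption at Down starting from transient state s. Then h(Down) = 1 and h(Throttled) = 0. By first-step analysis:
h(Overloaded) = 0.3·0 + 0.3·h(Overloaded) + 0.4·1
Solving: h(Overloaded) = 0.5714.
Starting from Overloaded, the probability is 0.5714.

0.5714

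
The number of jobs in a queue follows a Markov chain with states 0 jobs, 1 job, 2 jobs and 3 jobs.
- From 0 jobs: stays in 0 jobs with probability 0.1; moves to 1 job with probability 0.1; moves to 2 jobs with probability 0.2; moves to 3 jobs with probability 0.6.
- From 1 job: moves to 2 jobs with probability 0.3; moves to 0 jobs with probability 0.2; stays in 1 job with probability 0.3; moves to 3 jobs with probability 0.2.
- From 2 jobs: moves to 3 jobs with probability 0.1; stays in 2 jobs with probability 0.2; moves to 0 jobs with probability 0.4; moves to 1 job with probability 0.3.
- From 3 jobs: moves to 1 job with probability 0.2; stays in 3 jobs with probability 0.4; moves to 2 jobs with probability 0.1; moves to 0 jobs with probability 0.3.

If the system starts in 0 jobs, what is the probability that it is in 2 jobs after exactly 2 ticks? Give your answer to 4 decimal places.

Propagate the distribution vector 2 ticks from 0 jobs.
After 0 ticks: (1.0000, 0.0000, 0.0000, 0.0000)
After 1 tick: (0.1000, 0.1000, 0.2000, 0.6000)
After 2 ticks: (0.2900, 0.2200, 0.1500, 0.3400)
P(in 2 jobs after 2 ticks) = 0.1500

0.1500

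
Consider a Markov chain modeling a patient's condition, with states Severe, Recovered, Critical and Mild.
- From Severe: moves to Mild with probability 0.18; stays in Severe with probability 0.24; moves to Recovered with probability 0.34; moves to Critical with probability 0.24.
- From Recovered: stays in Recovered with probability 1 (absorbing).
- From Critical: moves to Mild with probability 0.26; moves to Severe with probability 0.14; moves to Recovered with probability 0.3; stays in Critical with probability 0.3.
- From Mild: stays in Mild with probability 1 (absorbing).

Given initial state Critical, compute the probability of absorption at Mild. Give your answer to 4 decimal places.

Let h(s) be the probability of absorption at Mild starting from transient state s. Then h(Mild) = 1 and h(Recovered) = 0. By first-step analysis:
h(Severe) = 0.24·h(Severe) + 0.34·0 + 0.24·h(Critical) + 0.18·1
h(Critical) = 0.14·h(Severe) + 0.3·0 + 0.3·h(Critical) + 0.26·1
Solving: h(Severe) = 0.3780, h(Critical) = 0.4470.
Starting from Critical, the probability is 0.4470.

0.4470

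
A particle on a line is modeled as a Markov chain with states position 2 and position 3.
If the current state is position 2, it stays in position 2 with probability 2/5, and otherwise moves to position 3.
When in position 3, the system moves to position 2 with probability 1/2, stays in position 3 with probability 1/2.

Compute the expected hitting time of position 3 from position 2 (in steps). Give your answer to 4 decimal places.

Let t(s) be the expected number of steps to first reach position 3 from state s, with t(position 3) = 0. Conditioning on the first step:
t(position 2) = 1 + 0.4·t(position 2)
Solving: t(position 2) = 1.6667.
Expected steps from position 2 to position 3: 1.6667.

1.6667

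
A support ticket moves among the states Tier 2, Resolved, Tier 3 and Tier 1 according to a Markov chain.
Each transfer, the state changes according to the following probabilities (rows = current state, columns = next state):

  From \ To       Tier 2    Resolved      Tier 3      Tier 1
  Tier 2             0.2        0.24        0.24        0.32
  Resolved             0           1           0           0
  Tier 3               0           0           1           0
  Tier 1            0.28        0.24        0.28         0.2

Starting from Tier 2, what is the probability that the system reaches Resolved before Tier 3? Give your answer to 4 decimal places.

Let h(s) be the probability of absorption at Resolved starting from transient state s. Then h(Resolved) = 1 and h(Tier 3) = 0. By first-step analysis:
h(Tier 2) = 0.2·h(Tier 2) + 0.24·1 + 0.24·0 + 0.32·h(Tier 1)
h(Tier 1) = 0.28·h(Tier 2) + 0.24·1 + 0.28·0 + 0.2·h(Tier 1)
Solving: h(Tier 2) = 0.4884, h(Tier 1) = 0.4709.
Starting from Tier 2, the probability is 0.4884.

0.4884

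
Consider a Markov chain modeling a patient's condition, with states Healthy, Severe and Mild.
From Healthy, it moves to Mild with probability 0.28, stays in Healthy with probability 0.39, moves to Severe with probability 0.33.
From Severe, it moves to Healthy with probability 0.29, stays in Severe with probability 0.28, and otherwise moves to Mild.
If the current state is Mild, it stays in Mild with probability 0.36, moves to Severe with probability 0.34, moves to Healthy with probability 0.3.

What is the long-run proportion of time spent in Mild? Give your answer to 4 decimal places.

0.3561

Let the stationary distribution be π with π = πP and π_1 + π_2 + π_3 = 1.
π_1 = 0.39·π_1 + 0.29·π_2 + 0.3·π_3
π_2 = 0.33·π_1 + 0.28·π_2 + 0.34·π_3
Solving with the normalization constraint gives π = (0.3262, 0.3177, 0.3561).
So the stationary probability of Mild is 0.3561.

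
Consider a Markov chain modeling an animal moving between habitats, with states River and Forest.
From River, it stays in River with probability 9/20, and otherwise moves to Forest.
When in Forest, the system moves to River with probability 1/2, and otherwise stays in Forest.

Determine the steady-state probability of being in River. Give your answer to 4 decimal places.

Let the stationary distribution be π with π = πP and π_1 + π_2 = 1.
π_1 = 0.45·π_1 + 0.5·π_2
Solving with the normalization constraint gives π = (0.4762, 0.5238).
So the stationary probability of River is 0.4762.

0.4762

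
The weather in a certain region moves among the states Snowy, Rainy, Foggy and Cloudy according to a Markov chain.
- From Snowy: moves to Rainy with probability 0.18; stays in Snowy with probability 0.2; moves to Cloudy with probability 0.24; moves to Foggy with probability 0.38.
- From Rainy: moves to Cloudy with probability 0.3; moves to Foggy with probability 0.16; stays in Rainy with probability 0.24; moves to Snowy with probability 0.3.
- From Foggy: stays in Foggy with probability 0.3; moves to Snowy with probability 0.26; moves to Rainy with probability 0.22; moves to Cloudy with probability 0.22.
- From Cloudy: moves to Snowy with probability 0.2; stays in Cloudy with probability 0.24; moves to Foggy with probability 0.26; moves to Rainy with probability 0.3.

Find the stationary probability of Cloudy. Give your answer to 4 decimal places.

0.2486

Let the stationary distribution be π with π = πP and π_1 + π_2 + π_3 + π_4 = 1.
π_1 = 0.2·π_1 + 0.3·π_2 + 0.26·π_3 + 0.2·π_4
π_2 = 0.18·π_1 + 0.24·π_2 + 0.22·π_3 + 0.3·π_4
π_3 = 0.38·π_1 + 0.16·π_2 + 0.3·π_3 + 0.26·π_4
Solving with the normalization constraint gives π = (0.2401, 0.2350, 0.2764, 0.2486).
So the stationary probability of Cloudy is 0.2486.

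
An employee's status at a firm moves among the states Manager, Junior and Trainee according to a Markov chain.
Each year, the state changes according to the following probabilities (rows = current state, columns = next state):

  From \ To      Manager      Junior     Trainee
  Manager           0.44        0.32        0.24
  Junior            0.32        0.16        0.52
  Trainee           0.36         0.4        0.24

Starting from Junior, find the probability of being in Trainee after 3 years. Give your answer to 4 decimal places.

Propagate the distribution vector 3 years from Junior.
After 0 years: (0.0000, 1.0000, 0.0000)
After 1 year: (0.3200, 0.1600, 0.5200)
After 2 years: (0.3792, 0.3360, 0.2848)
After 3 years: (0.3769, 0.2890, 0.3341)
P(in Trainee after 3 years) = 0.3341

0.3341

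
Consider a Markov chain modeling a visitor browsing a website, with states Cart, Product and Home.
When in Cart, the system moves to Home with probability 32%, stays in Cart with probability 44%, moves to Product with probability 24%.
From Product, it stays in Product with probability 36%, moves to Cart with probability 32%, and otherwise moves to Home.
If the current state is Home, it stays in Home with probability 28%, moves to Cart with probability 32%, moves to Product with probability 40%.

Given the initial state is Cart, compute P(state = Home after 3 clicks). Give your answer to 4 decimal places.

Propagate the distribution vector 3 clicks from Cart.
After 0 clicks: (1.0000, 0.0000, 0.0000)
After 1 click: (0.4400, 0.2400, 0.3200)
After 2 clicks: (0.3728, 0.3200, 0.3072)
After 3 clicks: (0.3647, 0.3276, 0.3077)
P(in Home after 3 clicks) = 0.3077

0.3077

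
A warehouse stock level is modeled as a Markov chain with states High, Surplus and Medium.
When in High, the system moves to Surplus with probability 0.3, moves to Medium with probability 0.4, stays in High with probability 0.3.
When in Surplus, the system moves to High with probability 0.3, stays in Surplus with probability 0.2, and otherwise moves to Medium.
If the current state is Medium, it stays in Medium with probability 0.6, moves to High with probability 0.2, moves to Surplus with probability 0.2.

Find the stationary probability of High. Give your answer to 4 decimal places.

0.2472

Let the stationary distribution be π with π = πP and π_1 + π_2 + π_3 = 1.
π_1 = 0.3·π_1 + 0.3·π_2 + 0.2·π_3
π_2 = 0.3·π_1 + 0.2·π_2 + 0.2·π_3
Solving with the normalization constraint gives π = (0.2472, 0.2247, 0.5281).
So the stationary probability of High is 0.2472.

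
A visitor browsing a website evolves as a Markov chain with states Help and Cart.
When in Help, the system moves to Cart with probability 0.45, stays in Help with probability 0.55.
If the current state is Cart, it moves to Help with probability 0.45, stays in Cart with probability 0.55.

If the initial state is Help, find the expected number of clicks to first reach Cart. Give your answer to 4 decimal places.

2.2222

Let t(s) be the expected number of clicks to first reach Cart from state s, with t(Cart) = 0. Conditioning on the first click:
t(Help) = 1 + 0.55·t(Help)
Solving: t(Help) = 2.2222.
Expected clicks from Help to Cart: 2.2222.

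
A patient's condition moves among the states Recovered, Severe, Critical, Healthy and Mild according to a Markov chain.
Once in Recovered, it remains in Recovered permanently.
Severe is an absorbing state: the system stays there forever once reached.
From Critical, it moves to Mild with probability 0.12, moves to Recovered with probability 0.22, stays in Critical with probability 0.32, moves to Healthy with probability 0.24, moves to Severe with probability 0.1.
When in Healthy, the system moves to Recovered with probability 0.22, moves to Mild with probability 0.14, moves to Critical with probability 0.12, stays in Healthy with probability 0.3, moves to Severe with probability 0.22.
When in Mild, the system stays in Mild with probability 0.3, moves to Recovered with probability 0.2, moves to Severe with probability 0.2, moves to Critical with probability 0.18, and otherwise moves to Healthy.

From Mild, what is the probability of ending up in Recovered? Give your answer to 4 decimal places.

Let h(s) be the probability of absorption at Recovered starting from transient state s. Then h(Recovered) = 1 and h(Severe) = 0. By first-step analysis:
h(Critical) = 0.22·1 + 0.1·0 + 0.32·h(Critical) + 0.24·h(Healthy) + 0.12·h(Mild)
h(Healthy) = 0.22·1 + 0.22·0 + 0.12·h(Critical) + 0.3·h(Healthy) + 0.14·h(Mild)
h(Mild) = 0.2·1 + 0.2·0 + 0.18·h(Critical) + 0.12·h(Healthy) + 0.3·h(Mild)
Solving: h(Critical) = 0.6019, h(Healthy) = 0.5235, h(Mild) = 0.5302.
Starting from Mild, the probability is 0.5302.

0.5302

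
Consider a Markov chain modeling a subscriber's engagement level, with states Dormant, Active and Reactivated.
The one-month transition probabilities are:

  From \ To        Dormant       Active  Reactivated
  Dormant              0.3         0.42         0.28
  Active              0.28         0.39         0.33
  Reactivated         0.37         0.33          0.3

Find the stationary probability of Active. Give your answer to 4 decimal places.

Let the stationary distribution be π with π = πP and π_1 + π_2 + π_3 = 1.
π_1 = 0.3·π_1 + 0.28·π_2 + 0.37·π_3
π_2 = 0.42·π_1 + 0.39·π_2 + 0.33·π_3
Solving with the normalization constraint gives π = (0.3137, 0.3811, 0.3052).
So the stationary probability of Active is 0.3811.

0.3811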